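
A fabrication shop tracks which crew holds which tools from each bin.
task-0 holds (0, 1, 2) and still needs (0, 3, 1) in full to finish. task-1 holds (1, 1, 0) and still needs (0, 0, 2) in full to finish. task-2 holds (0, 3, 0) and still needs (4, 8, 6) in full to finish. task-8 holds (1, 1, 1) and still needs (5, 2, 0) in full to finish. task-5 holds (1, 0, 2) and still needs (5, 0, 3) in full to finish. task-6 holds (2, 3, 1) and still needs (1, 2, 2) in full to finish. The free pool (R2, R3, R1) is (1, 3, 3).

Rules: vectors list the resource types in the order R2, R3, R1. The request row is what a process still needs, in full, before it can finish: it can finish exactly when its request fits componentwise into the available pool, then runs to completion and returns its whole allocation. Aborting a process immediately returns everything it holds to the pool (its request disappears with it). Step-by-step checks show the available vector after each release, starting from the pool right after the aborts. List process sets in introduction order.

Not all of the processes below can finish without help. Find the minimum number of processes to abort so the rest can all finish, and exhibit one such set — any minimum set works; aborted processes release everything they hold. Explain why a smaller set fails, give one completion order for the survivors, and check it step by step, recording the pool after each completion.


Minimum abort set: task-5.
Key observation: task-8 could never have finished before the abort; with (1, 0, 2) returned by task-5, it fits at step 5.
Why nothing smaller works: aborting no one leaves the state deadlocked as given.
One survivor order: task-1, task-0, task-6, task-2, task-8. Verifying each step (post-abort pool first):
  pool = (2, 3, 5)
  task-1: need (0, 0, 2) fits (2, 3, 5); releases (1, 1, 0), pool now (3, 4, 5)
  task-0: need (0, 3, 1) fits (3, 4, 5); releases (0, 1, 2), pool now (3, 5, 7)
  task-6: need (1, 2, 2) fits (3, 5, 7); releases (2, 3, 1), pool now (5, 8, 8)
  task-2: need (4, 8, 6) fits (5, 8, 8); releases (0, 3, 0), pool now (5, 11, 8)
  task-8: need (5, 2, 0) fits (5, 11, 8); releases (1, 1, 1), pool now (6, 12, 9)


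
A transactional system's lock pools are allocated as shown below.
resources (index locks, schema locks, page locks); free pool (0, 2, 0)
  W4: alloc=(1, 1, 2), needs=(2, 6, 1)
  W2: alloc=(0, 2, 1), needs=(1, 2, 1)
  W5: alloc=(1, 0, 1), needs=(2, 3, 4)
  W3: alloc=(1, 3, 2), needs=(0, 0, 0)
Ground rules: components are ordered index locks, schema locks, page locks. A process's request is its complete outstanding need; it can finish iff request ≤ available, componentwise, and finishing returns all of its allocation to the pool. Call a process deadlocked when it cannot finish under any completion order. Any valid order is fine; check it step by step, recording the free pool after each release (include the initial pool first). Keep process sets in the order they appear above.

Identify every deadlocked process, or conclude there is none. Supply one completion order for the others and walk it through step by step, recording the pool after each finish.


Deadlocked set: W4 and W5.
Key observation: W3, W2 can finish, but then (1, 7, 3) is all there is, and the blocked group's index locks demands exceed it.
One completion order for the rest: W3, W2. Verifying each step:
  pool = (0, 2, 0)
  W3: need (0, 0, 0) fits (0, 2, 0); releases (1, 3, 2), pool now (1, 5, 2)
  W2: need (1, 2, 1) fits (1, 5, 2); releases (0, 2, 1), pool now (1, 7, 3)
The blocked processes can never fit:
  blocked: W4 wants (2, 6, 1), pool (1, 7, 3) — not enough index locks
  blocked: W5 wants (2, 3, 4), pool (1, 7, 3) — not enough index locks and page locks


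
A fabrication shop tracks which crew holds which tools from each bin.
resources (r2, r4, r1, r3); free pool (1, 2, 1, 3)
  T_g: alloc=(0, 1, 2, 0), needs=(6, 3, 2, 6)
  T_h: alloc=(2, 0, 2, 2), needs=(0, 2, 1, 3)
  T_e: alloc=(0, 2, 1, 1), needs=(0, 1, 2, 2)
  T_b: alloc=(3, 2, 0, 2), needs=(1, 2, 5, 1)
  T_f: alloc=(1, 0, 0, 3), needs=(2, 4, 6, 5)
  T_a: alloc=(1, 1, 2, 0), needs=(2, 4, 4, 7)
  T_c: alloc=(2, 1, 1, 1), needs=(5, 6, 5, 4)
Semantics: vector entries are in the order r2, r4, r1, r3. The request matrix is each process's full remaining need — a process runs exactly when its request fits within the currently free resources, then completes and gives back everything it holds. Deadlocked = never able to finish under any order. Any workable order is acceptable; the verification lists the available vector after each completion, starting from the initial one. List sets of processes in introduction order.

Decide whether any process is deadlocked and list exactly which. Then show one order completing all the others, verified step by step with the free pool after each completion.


The deadlocked set is T_g, T_b, T_f, T_a and T_c.
Key observation: after T_h, T_e the pool peaks at (3, 4, 4, 6), and each blocked process is short somewhere: T_g on r2; T_b on r1; T_f on r1; T_a on r3; T_c on r2, r4, r1.
One completion order for the rest: T_h, T_e. Check, step by step:
  pool = (1, 2, 1, 3)
  run T_h (needs (0, 2, 1, 3), free (1, 2, 1, 3)); after release of (2, 0, 2, 2) the pool is (3, 2, 3, 5)
  run T_e (needs (0, 1, 2, 2), free (3, 2, 3, 5)); after release of (0, 2, 1, 1) the pool is (3, 4, 4, 6)
None of the blocked processes ever fits:
  T_g still needs (6, 3, 2, 6) but only (3, 4, 4, 6) is free — short on r2
  T_b still needs (1, 2, 5, 1) but only (3, 4, 4, 6) is free — short on r1
  T_f still needs (2, 4, 6, 5) but only (3, 4, 4, 6) is free — short on r1
  T_a still needs (2, 4, 4, 7) but only (3, 4, 4, 6) is free — short on r3
  T_c still needs (5, 6, 5, 4) but only (3, 4, 4, 6) is free — short on r2, r4 and r1


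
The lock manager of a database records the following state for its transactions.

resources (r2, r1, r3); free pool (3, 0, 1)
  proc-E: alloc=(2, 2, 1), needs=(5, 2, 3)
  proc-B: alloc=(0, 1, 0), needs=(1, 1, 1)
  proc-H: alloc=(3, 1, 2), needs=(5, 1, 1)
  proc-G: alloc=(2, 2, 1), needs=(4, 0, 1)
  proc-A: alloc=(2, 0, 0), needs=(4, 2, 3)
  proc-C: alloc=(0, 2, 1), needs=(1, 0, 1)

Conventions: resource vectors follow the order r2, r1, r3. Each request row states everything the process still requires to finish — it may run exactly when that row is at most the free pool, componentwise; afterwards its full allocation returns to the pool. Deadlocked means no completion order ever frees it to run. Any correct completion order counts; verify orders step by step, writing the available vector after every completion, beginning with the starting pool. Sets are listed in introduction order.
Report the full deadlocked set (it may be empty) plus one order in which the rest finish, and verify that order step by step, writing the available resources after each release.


Deadlocked set: proc-E, proc-H, proc-G and proc-A.
Key observation: no order helps: past proc-C, proc-B, the free pool tops out at (3, 3, 2), below what each blocked process needs in r2.
A valid finishing order for the others: proc-C, proc-B. Verifying each step:
  pool = (3, 0, 1)
  run proc-C (needs (1, 0, 1), free (3, 0, 1)); after release of (0, 2, 1) the pool is (3, 2, 2)
  run proc-B (needs (1, 1, 1), free (3, 2, 2)); after release of (0, 1, 0) the pool is (3, 3, 2)
The blocked processes can never fit:
  blocked: proc-E wants (5, 2, 3), pool (3, 3, 2) — not enough r2 and r3
  blocked: proc-H wants (5, 1, 1), pool (3, 3, 2) — not enough r2
  blocked: proc-G wants (4, 0, 1), pool (3, 3, 2) — not enough r2
  blocked: proc-A wants (4, 2, 3), pool (3, 3, 2) — not enough r2 and r3


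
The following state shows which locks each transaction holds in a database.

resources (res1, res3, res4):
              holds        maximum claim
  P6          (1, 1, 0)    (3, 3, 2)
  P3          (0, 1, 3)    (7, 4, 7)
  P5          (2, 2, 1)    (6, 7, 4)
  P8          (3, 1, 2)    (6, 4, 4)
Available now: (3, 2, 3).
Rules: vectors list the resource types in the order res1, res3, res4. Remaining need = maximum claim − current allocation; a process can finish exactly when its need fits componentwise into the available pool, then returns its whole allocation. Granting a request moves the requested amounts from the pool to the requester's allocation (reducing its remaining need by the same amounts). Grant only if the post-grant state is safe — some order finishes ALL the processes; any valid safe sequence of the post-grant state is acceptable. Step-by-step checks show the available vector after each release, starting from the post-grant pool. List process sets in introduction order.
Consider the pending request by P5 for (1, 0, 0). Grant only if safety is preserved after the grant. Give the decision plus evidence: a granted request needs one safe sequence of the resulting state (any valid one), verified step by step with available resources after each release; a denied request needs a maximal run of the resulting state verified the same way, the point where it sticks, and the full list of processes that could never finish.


DENY — the pretend-granted state is unsafe.
Key observation: after P6, P8 the pool peaks at (6, 4, 5), and each blocked process is short somewhere: P3 on res1; P5 on res3.
After a pretend grant, a maximal execution: P6, P8 — then nothing else fits. Walking it through:
  pool = (2, 2, 3)
  run P6 (needs (2, 2, 2), free (2, 2, 3)); after release of (1, 1, 0) the pool is (3, 3, 3)
  run P8 (needs (3, 3, 2), free (3, 3, 3)); after release of (3, 1, 2) the pool is (6, 4, 5)
  P3 cannot run: need (7, 3, 4) vs free (6, 4, 5) (insufficient res1)
  P5 cannot run: need (3, 5, 3) vs free (6, 4, 5) (insufficient res3)
Had the request been granted, P3 and P5 could never finish.


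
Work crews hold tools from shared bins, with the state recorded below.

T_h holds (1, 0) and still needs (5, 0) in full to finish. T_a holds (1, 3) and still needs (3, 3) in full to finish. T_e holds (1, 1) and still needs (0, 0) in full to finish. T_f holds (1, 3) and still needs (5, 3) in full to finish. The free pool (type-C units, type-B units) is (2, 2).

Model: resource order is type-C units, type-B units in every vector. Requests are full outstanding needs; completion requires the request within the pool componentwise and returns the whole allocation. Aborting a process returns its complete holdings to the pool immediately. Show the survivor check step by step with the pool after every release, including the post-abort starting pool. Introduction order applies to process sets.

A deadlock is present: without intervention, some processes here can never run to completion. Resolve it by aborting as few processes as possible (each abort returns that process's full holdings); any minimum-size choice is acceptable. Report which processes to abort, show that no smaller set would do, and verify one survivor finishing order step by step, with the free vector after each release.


Minimum abort set: T_f.
Key observation: aborting T_f returns (1, 3), and T_h — hopeless before — runs at step 3 with the returned capacity in the pool.
No smaller set exists: with zero aborts the deadlock remains.
The survivors complete as T_e, T_a, T_h. Step-by-step check (starting from the post-abort pool):
  pool = (3, 5)
  T_e needs (0, 0) <= (3, 5) -> finishes; pool += (1, 1) = (4, 6)
  T_a needs (3, 3) <= (4, 6) -> finishes; pool += (1, 3) = (5, 9)
  T_h needs (5, 0) <= (5, 9) -> finishes; pool += (1, 0) = (6, 9)


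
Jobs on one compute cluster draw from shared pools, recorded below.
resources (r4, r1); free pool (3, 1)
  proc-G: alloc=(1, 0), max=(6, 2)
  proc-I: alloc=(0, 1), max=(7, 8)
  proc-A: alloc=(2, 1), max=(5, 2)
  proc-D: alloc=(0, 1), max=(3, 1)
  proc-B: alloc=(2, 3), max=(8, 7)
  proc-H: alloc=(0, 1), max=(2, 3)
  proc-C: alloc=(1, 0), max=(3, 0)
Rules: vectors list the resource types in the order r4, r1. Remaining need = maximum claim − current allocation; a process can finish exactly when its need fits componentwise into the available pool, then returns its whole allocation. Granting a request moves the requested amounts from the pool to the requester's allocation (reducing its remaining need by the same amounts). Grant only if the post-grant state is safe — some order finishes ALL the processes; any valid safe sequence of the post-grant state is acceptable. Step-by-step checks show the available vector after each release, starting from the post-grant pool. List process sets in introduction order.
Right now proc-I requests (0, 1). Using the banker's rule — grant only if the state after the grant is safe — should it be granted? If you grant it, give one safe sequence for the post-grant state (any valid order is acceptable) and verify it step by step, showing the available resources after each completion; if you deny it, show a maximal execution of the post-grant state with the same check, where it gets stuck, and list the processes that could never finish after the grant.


DENY — the pretend-granted state is unsafe.
Key observation: after proc-D, proc-C, proc-A, proc-H, proc-G complete, (7, 3) is the best the pool ever gets, yet each leftover process wants more r1.
On the post-grant state, proc-D, proc-C, proc-A, proc-H, proc-G is a maximal run — nothing extends it. Check, step by step:
  pool = (3, 0)
  proc-D needs (3, 0) <= (3, 0) -> finishes; pool += (0, 1) = (3, 1)
  proc-C needs (2, 0) <= (3, 1) -> finishes; pool += (1, 0) = (4, 1)
  proc-A needs (3, 1) <= (4, 1) -> finishes; pool += (2, 1) = (6, 2)
  proc-H needs (2, 2) <= (6, 2) -> finishes; pool += (0, 1) = (6, 3)
  proc-G needs (5, 2) <= (6, 3) -> finishes; pool += (1, 0) = (7, 3)
  proc-I cannot run: need (7, 6) vs free (7, 3) (insufficient r1)
  proc-B cannot run: need (6, 4) vs free (7, 3) (insufficient r1)
Processes that could never finish after the grant: proc-I and proc-B.


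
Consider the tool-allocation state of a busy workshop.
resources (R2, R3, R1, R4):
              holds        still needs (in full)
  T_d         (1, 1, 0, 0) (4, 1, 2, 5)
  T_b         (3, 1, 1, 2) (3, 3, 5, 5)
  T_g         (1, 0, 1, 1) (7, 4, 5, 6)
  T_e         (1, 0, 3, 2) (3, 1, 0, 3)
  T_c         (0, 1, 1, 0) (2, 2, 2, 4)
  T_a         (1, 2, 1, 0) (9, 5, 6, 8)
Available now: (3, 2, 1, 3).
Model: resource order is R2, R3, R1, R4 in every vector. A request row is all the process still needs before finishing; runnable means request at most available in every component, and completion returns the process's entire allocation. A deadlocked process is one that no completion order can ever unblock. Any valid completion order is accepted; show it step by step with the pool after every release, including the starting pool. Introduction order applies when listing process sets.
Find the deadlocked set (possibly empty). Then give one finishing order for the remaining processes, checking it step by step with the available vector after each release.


No process is deadlocked.
Key observation: T_e can run right away; the returned allocation unlocks the remaining processes in turn.
One completion order for the rest: T_e, T_d, T_c, T_b, T_g, T_a. Check, step by step:
  pool = (3, 2, 1, 3)
  T_e: need (3, 1, 0, 3) fits (3, 2, 1, 3); releases (1, 0, 3, 2), pool now (4, 2, 4, 5)
  T_d: need (4, 1, 2, 5) fits (4, 2, 4, 5); releases (1, 1, 0, 0), pool now (5, 3, 4, 5)
  T_c: need (2, 2, 2, 4) fits (5, 3, 4, 5); releases (0, 1, 1, 0), pool now (5, 4, 5, 5)
  T_b: need (3, 3, 5, 5) fits (5, 4, 5, 5); releases (3, 1, 1, 2), pool now (8, 5, 6, 7)
  T_g: need (7, 4, 5, 6) fits (8, 5, 6, 7); releases (1, 0, 1, 1), pool now (9, 5, 7, 8)
  T_a: need (9, 5, 6, 8) fits (9, 5, 7, 8); releases (1, 2, 1, 0), pool now (10, 7, 8, 8)


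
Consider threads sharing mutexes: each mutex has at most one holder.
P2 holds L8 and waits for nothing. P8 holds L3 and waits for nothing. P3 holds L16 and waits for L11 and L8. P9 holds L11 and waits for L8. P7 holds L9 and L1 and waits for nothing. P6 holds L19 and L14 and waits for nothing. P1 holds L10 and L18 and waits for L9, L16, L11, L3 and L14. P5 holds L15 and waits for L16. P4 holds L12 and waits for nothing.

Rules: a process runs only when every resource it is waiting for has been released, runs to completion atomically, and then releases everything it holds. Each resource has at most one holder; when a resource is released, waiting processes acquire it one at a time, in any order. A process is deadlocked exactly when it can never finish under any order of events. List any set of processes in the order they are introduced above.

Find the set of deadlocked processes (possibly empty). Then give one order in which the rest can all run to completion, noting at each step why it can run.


The deadlocked set is empty.
Key observation: no waiting chain loops back on itself — every chain ends at a process that waits on nothing, so everyone eventually runs.
A valid finishing order for the others: P7, P2, P9, P8, P3, P6, P1, P5, P4.
Walking it through:
  P7: no waits; runs immediately, freeing L9 and L1
  P2: no waits; runs immediately, freeing L8
  P9 waits on L8 — all released -> runs and releases L11
  P8: no waits; runs immediately, freeing L3
  P3 waits on L11 and L8 — all released -> runs and releases L16
  P6: no waits; runs immediately, freeing L19 and L14
  P1 waits on L9, L16, L11, L3 and L14 — all released -> runs and releases L10 and L18
  P5 waits on L16 — all released -> runs and releases L15
  P4: no waits; runs immediately, freeing L12


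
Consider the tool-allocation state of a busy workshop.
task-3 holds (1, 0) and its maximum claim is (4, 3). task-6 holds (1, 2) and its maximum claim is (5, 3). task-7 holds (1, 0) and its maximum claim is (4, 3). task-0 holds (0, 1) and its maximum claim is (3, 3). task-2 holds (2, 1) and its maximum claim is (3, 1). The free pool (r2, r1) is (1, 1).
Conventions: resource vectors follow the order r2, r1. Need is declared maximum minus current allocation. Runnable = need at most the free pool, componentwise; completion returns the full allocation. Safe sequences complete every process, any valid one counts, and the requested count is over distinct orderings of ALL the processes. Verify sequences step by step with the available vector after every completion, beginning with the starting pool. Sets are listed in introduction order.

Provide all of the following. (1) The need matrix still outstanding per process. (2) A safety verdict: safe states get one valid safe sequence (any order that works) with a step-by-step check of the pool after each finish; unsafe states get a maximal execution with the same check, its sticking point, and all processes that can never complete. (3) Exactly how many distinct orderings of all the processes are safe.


(1) Outstanding need per process (order r2, r1):
  task-3: (3, 3)
  task-6: (4, 1)
  task-7: (3, 3)
  task-0: (3, 2)
  task-2: (1, 0)
(2) The state is SAFE; one workable sequence: task-2, task-0, task-3, task-6, task-7.
Key observation: task-2 is the earliest step where a requested resource binds exactly: need (1, 0), pool (1, 1) at its turn.
Verifying each step:
  pool = (1, 1)
  task-2: need (1, 0) fits (1, 1); releases (2, 1), pool now (3, 2)
  task-0: need (3, 2) fits (3, 2); releases (0, 1), pool now (3, 3)
  task-3: need (3, 3) fits (3, 3); releases (1, 0), pool now (4, 3)
  task-6: need (4, 1) fits (4, 3); releases (1, 2), pool now (5, 5)
  task-7: need (3, 3) fits (5, 5); releases (1, 0), pool now (6, 5)
(3) Exactly 4 of the possible complete orderings are safe sequences.


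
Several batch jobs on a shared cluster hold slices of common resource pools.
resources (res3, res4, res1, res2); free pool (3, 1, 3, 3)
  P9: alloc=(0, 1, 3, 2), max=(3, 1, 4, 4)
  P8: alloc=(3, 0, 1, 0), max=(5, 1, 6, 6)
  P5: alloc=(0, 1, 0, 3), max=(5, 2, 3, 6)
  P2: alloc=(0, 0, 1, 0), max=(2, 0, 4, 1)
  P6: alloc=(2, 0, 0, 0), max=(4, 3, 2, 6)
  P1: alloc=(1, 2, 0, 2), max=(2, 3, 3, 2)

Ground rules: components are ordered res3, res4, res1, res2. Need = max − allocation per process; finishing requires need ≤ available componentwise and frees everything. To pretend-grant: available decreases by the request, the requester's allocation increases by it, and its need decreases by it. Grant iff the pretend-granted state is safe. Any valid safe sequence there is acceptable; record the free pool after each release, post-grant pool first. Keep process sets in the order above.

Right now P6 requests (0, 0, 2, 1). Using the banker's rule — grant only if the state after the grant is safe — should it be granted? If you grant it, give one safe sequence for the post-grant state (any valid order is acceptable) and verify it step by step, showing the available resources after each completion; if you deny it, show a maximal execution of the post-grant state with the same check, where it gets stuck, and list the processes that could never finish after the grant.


GRANT: granting preserves safety; a valid post-grant sequence is P9, P2, P1, P6, P5, P8.
Key observation: post-grant, (3, 1, 1, 2) remains, and an order beginning with P9 completes everyone.
Step-by-step check of the post-grant state:
  pool = (3, 1, 1, 2)
  P9: need (3, 0, 1, 2) fits (3, 1, 1, 2); releases (0, 1, 3, 2), pool now (3, 2, 4, 4)
  P2: need (2, 0, 3, 1) fits (3, 2, 4, 4); releases (0, 0, 1, 0), pool now (3, 2, 5, 4)
  P1: need (1, 1, 3, 0) fits (3, 2, 5, 4); releases (1, 2, 0, 2), pool now (4, 4, 5, 6)
  P6: need (2, 3, 0, 5) fits (4, 4, 5, 6); releases (2, 0, 2, 1), pool now (6, 4, 7, 7)
  P5: need (5, 1, 3, 3) fits (6, 4, 7, 7); releases (0, 1, 0, 3), pool now (6, 5, 7, 10)
  P8: need (2, 1, 5, 6) fits (6, 5, 7, 10); releases (3, 0, 1, 0), pool now (9, 5, 8, 10)


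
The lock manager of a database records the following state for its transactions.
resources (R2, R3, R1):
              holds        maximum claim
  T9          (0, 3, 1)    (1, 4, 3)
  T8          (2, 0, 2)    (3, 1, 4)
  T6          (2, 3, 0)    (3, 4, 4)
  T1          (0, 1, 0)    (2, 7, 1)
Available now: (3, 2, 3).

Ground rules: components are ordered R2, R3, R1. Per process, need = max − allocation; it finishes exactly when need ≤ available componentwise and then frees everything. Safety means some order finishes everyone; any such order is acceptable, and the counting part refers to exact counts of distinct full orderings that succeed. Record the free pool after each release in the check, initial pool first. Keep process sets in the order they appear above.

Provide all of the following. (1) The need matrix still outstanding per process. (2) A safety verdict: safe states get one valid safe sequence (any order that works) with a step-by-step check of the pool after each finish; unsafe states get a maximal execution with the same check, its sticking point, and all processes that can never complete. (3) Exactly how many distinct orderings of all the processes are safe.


(1) Outstanding need per process (order R2, R3, R1):
  T9: (1, 1, 2)
  T8: (1, 1, 2)
  T6: (1, 1, 4)
  T1: (2, 6, 1)
(2) SAFE, for example via the order T8, T6, T9, T1.
Key observation: every step clears its requested resources with room to spare; the minimum clearance is 1, first at T8 — (1, 1, 2) vs (3, 2, 3) free.
Check, step by step:
  pool = (3, 2, 3)
  run T8 (needs (1, 1, 2), free (3, 2, 3)); after release of (2, 0, 2) the pool is (5, 2, 5)
  run T6 (needs (1, 1, 4), free (5, 2, 5)); after release of (2, 3, 0) the pool is (7, 5, 5)
  run T9 (needs (1, 1, 2), free (7, 5, 5)); after release of (0, 3, 1) the pool is (7, 8, 6)
  run T1 (needs (2, 6, 1), free (7, 8, 6)); after release of (0, 1, 0) the pool is (7, 9, 6)
(3) The exact count: 5 of the possible complete orderings are safe sequences.


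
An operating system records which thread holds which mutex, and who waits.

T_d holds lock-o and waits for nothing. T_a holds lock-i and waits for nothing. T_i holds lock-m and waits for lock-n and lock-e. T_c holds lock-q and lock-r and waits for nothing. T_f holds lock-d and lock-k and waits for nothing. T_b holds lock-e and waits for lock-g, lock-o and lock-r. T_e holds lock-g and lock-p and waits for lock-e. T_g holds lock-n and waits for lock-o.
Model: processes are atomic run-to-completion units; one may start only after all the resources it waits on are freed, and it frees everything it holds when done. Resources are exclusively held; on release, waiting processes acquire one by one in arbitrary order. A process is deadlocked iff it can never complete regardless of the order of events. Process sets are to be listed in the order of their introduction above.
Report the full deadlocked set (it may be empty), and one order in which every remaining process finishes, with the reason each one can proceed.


Deadlocked: T_i, T_b and T_e.
Key observation: T_b -> T_e -> T_b is a circular wait — nothing in it can go first; T_i waits into the deadlock from upstream.
One completion order for the rest: T_c, T_d, T_f, T_a, T_g.
Check, step by step:
  run T_c (it waits on nothing); releases lock-q and lock-r
  run T_d (it waits on nothing); releases lock-o
  run T_f (it waits on nothing); releases lock-d and lock-k
  run T_a (it waits on nothing); releases lock-i
  T_g: everything it awaited (lock-o) is free; runs, freeing lock-n


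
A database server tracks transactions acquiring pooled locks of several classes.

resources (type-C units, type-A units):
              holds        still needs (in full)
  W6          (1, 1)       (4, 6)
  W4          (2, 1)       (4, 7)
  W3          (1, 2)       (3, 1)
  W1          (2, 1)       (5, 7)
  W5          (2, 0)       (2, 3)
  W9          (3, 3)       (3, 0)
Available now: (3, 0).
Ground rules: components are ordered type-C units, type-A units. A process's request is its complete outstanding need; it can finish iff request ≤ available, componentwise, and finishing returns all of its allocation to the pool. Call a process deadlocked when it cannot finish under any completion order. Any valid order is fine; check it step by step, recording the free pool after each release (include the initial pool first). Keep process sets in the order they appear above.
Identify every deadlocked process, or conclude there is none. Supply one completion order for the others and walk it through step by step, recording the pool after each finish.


Deadlocked set: W6, W4 and W1.
Key observation: the wall is type-A units: completing W9, W3, W5 brings the pool only to (9, 5), and all the rest need more.
The rest can finish in the order W9, W3, W5. Verifying each step:
  pool = (3, 0)
  W9 needs (3, 0) <= (3, 0) -> finishes; pool += (3, 3) = (6, 3)
  W3 needs (3, 1) <= (6, 3) -> finishes; pool += (1, 2) = (7, 5)
  W5 needs (2, 3) <= (7, 5) -> finishes; pool += (2, 0) = (9, 5)
The stuck group stays short no matter what:
  W6 still needs (4, 6) but only (9, 5) is free — short on type-A units
  W4 still needs (4, 7) but only (9, 5) is free — short on type-A units
  W1 still needs (5, 7) but only (9, 5) is free — short on type-A units


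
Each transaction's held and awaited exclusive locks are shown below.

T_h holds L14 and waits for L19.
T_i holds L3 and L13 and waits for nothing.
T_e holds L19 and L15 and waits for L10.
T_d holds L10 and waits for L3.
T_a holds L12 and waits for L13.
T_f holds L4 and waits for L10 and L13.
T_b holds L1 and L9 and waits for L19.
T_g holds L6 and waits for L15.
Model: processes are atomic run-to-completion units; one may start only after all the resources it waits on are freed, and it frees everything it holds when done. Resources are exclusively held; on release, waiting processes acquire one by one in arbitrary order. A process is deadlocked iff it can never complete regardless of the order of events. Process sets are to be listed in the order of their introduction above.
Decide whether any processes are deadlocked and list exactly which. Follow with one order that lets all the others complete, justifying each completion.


The deadlocked set is empty.
Key observation: although several processes wait, no cycle exists — each chain bottoms out at a free runner.
The rest can finish in the order T_i, T_d, T_e, T_g, T_f, T_a, T_h, T_b.
Verifying each step:
  T_i: no waits; runs immediately, freeing L3 and L13
  T_d: everything it awaited (L3) is free; runs, freeing L10
  T_e: everything it awaited (L10) is free; runs, freeing L19 and L15
  T_g: everything it awaited (L15) is free; runs, freeing L6
  T_f: everything it awaited (L10 and L13) is free; runs, freeing L4
  T_a: everything it awaited (L13) is free; runs, freeing L12
  T_h: everything it awaited (L19) is free; runs, freeing L14
  T_b: everything it awaited (L19) is free; runs, freeing L1 and L9


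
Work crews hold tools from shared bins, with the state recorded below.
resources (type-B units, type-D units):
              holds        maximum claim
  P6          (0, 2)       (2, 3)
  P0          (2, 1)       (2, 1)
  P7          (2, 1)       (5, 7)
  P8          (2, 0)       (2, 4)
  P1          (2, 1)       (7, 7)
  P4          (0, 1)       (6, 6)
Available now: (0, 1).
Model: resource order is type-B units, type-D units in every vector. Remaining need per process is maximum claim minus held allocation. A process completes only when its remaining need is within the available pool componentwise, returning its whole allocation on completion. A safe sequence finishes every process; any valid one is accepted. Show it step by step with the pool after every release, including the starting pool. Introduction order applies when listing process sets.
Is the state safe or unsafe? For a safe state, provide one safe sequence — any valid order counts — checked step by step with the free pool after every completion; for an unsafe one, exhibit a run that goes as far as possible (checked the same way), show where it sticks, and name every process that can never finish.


The state is UNSAFE.
Key observation: after P0, P6, P8 complete, (4, 4) is the best the pool ever gets, yet each leftover process wants more type-D units.
The run P0, P6, P8 cannot be extended any further. Walking it through:
  pool = (0, 1)
  P0 needs (0, 0) <= (0, 1) -> finishes; pool += (2, 1) = (2, 2)
  P6 needs (2, 1) <= (2, 2) -> finishes; pool += (0, 2) = (2, 4)
  P8 needs (0, 4) <= (2, 4) -> finishes; pool += (2, 0) = (4, 4)
  P7 cannot run: need (3, 6) vs free (4, 4) (insufficient type-D units)
  P1 cannot run: need (5, 6) vs free (4, 4) (insufficient type-B units and type-D units)
  P4 cannot run: need (6, 5) vs free (4, 4) (insufficient type-B units and type-D units)
Permanently blocked: P7, P1 and P4.


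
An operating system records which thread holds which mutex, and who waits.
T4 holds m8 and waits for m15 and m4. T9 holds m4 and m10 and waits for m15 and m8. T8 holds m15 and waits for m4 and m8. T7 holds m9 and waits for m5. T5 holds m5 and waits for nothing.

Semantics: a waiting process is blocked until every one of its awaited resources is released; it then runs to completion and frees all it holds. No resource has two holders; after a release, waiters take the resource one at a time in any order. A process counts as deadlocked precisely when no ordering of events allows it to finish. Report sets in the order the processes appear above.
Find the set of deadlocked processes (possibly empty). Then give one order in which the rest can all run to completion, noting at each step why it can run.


The deadlocked set is T4, T9 and T8.
Key observation: the cycle T4 -> T9 -> T4 can never break — each member waits on the next; T8 is caught in further circular waits.
The rest can finish in the order T5, T7.
Walking it through:
  run T5 (it waits on nothing); releases m5
  T7 waits on m5 — all released -> runs and releases m9


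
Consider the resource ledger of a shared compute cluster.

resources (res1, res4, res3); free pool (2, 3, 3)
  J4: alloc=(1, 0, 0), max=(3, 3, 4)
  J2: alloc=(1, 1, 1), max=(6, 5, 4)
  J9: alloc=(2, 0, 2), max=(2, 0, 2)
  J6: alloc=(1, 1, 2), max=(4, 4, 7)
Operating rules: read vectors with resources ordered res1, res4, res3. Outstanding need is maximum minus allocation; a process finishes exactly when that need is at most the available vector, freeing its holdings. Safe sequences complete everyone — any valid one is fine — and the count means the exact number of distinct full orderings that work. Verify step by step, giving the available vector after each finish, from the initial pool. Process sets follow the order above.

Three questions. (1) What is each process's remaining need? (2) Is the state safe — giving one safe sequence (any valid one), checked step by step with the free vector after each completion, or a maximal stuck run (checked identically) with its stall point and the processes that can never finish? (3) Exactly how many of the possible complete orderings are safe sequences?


(1) Remaining need (order res1, res4, res3):
  J4: (2, 3, 4)
  J2: (5, 4, 3)
  J9: (0, 0, 0)
  J6: (3, 3, 5)
(2) SAFE, for example via the order J9, J4, J6, J2.
Key observation: at J4 the run first touches a limit — (2, 3, 4) against (4, 3, 5), exact on a resource it actually requests.
Check, step by step:
  pool = (2, 3, 3)
  run J9 (needs (0, 0, 0), free (2, 3, 3)); after release of (2, 0, 2) the pool is (4, 3, 5)
  run J4 (needs (2, 3, 4), free (4, 3, 5)); after release of (1, 0, 0) the pool is (5, 3, 5)
  run J6 (needs (3, 3, 5), free (5, 3, 5)); after release of (1, 1, 2) the pool is (6, 4, 7)
  run J2 (needs (5, 4, 3), free (6, 4, 7)); after release of (1, 1, 1) the pool is (7, 5, 8)
(3) Precisely 3 of the possible complete orderings are safe sequences.


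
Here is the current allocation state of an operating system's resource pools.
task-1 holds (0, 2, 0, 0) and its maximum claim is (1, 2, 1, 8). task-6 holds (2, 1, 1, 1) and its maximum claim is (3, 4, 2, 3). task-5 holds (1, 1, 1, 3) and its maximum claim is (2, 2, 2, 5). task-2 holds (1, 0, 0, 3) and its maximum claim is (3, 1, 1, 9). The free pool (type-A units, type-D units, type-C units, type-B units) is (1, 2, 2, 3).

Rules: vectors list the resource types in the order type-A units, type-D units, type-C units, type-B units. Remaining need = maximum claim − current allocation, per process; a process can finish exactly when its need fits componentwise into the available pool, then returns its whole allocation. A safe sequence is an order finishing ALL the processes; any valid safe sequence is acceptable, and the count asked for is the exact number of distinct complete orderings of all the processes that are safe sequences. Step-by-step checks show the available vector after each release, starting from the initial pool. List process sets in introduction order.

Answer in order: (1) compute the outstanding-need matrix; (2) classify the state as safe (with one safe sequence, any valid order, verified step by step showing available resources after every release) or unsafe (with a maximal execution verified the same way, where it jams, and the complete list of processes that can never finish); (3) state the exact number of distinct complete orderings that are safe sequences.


(1) Outstanding need per process (order type-A units, type-D units, type-C units, type-B units):
  task-1: (1, 0, 1, 8)
  task-6: (1, 3, 1, 2)
  task-5: (1, 1, 1, 2)
  task-2: (2, 1, 1, 6)
(2) SAFE, for example via the order task-5, task-6, task-2, task-1.
Key observation: at task-5 the run first touches a limit — (1, 1, 1, 2) against (1, 2, 2, 3), exact on a resource it actually requests.
Verifying each step:
  pool = (1, 2, 2, 3)
  task-5 needs (1, 1, 1, 2) <= (1, 2, 2, 3) -> finishes; pool += (1, 1, 1, 3) = (2, 3, 3, 6)
  task-6 needs (1, 3, 1, 2) <= (2, 3, 3, 6) -> finishes; pool += (2, 1, 1, 1) = (4, 4, 4, 7)
  task-2 needs (2, 1, 1, 6) <= (4, 4, 4, 7) -> finishes; pool += (1, 0, 0, 3) = (5, 4, 4, 10)
  task-1 needs (1, 0, 1, 8) <= (5, 4, 4, 10) -> finishes; pool += (0, 2, 0, 0) = (5, 6, 4, 10)
(3) The exact count: 3 of the possible complete orderings are safe sequences.


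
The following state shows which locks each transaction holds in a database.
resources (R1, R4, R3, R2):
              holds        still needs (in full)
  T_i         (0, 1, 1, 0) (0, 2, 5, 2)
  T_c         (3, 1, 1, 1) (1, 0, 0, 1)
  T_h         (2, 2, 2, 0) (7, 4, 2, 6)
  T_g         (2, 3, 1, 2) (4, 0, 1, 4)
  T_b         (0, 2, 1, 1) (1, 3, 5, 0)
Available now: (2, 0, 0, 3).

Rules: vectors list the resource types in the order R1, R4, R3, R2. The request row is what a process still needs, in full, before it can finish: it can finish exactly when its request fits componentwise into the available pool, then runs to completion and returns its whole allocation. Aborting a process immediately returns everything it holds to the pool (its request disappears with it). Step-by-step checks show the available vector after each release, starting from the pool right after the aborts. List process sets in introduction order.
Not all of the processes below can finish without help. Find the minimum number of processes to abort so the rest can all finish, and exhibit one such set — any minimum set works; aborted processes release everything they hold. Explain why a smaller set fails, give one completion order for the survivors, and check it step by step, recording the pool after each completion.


Minimum abort set: T_i.
Key observation: no ordering could ever have run T_b before the abort of T_i; with (0, 1, 1, 0) back in the pool it fits at step 4.
Why nothing smaller works: aborting no one leaves the state deadlocked as given.
The survivors complete as T_c, T_g, T_h, T_b. Check, step by step (starting from the post-abort pool):
  pool = (2, 1, 1, 3)
  T_c: need (1, 0, 0, 1) fits (2, 1, 1, 3); releases (3, 1, 1, 1), pool now (5, 2, 2, 4)
  T_g: need (4, 0, 1, 4) fits (5, 2, 2, 4); releases (2, 3, 1, 2), pool now (7, 5, 3, 6)
  T_h: need (7, 4, 2, 6) fits (7, 5, 3, 6); releases (2, 2, 2, 0), pool now (9, 7, 5, 6)
  T_b: need (1, 3, 5, 0) fits (9, 7, 5, 6); releases (0, 2, 1, 1), pool now (9, 9, 6, 7)


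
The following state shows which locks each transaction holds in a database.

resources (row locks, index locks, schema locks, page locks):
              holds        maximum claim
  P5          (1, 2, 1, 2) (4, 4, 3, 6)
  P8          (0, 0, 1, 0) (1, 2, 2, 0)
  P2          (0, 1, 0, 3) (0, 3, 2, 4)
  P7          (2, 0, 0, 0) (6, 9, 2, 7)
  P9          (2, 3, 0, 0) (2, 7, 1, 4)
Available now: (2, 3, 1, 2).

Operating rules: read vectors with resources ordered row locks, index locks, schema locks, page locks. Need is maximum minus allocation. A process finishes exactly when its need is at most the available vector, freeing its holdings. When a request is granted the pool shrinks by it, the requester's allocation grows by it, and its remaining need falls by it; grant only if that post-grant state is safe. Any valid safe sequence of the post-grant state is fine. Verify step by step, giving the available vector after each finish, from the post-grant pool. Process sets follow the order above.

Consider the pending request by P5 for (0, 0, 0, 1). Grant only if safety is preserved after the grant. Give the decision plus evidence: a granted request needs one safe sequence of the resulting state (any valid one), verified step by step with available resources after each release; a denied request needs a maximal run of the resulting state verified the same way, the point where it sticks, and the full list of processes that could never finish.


GRANT — the state after the grant stays safe, e.g. via P8, P2, P9, P5, P7.
Key observation: (2, 3, 1, 1) free after granting still covers P8 first, and each release covers the next.
Verifying the post-grant state step by step:
  pool = (2, 3, 1, 1)
  run P8 (needs (1, 2, 1, 0), free (2, 3, 1, 1)); after release of (0, 0, 1, 0) the pool is (2, 3, 2, 1)
  run P2 (needs (0, 2, 2, 1), free (2, 3, 2, 1)); after release of (0, 1, 0, 3) the pool is (2, 4, 2, 4)
  run P9 (needs (0, 4, 1, 4), free (2, 4, 2, 4)); after release of (2, 3, 0, 0) the pool is (4, 7, 2, 4)
  run P5 (needs (3, 2, 2, 3), free (4, 7, 2, 4)); after release of (1, 2, 1, 3) the pool is (5, 9, 3, 7)
  run P7 (needs (4, 9, 2, 7), free (5, 9, 3, 7)); after release of (2, 0, 0, 0) the pool is (7, 9, 3, 7)


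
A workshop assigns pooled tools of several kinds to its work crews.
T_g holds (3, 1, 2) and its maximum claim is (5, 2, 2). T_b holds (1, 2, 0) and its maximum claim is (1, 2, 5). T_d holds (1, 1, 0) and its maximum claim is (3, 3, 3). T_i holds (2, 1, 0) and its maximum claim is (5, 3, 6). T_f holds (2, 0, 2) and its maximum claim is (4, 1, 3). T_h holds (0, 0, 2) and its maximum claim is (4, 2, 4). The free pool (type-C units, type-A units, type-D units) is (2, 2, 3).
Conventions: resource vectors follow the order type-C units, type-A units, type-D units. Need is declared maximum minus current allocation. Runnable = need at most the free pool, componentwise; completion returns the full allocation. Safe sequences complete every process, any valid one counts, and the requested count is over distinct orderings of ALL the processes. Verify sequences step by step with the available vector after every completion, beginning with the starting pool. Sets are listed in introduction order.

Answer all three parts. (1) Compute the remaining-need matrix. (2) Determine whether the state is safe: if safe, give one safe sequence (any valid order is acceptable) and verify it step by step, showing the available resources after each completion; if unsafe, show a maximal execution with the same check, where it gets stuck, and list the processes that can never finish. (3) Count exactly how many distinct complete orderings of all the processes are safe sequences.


(1) Outstanding need per process (order type-C units, type-A units, type-D units):
  T_g: (2, 1, 0)
  T_b: (0, 0, 5)
  T_d: (2, 2, 3)
  T_i: (3, 2, 6)
  T_f: (2, 1, 1)
  T_h: (4, 2, 2)
(2) The state is SAFE; one workable sequence: T_d, T_g, T_f, T_b, T_i, T_h.
Key observation: T_d marks the first exact bind of the order: its need (2, 2, 3) fits the free (2, 2, 3) with zero slack on a requested resource.
Check, step by step:
  pool = (2, 2, 3)
  T_d: need (2, 2, 3) fits (2, 2, 3); releases (1, 1, 0), pool now (3, 3, 3)
  T_g: need (2, 1, 0) fits (3, 3, 3); releases (3, 1, 2), pool now (6, 4, 5)
  T_f: need (2, 1, 1) fits (6, 4, 5); releases (2, 0, 2), pool now (8, 4, 7)
  T_b: need (0, 0, 5) fits (8, 4, 7); releases (1, 2, 0), pool now (9, 6, 7)
  T_i: need (3, 2, 6) fits (9, 6, 7); releases (2, 1, 0), pool now (11, 7, 7)
  T_h: need (4, 2, 2) fits (11, 7, 7); releases (0, 0, 2), pool now (11, 7, 9)
(3) Exactly 192 of the possible complete orderings are safe sequences.
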